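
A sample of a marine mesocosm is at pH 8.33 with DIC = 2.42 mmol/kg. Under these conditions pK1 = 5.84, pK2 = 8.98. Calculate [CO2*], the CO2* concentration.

[CO2*] = 6.38 μmol/kg

α₀ = 1 / (1 + K1/[H⁺] + K1K2/[H⁺]²) = 1 / (1 + 10^+2.49 + 10^+1.84)
   = 1 / (1 + 309.03 + 69.183) = 1/379.21 = 0.002637
[CO2*] = α₀ × DIC = 0.002637 × 2.42 = 0.00638 mmol/kg = 6.38 μmol/kg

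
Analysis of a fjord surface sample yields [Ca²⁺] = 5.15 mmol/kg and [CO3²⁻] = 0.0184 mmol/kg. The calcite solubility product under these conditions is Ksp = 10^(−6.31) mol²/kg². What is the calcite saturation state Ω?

Ω = 0.193

Ksp = 10^(−6.31) = 4.898×10^-7
Ω = [Ca²⁺][CO3²⁻]/Ksp = (5.15×10^-3)(0.0184×10^-3) / 4.898×10^-7 = 0.193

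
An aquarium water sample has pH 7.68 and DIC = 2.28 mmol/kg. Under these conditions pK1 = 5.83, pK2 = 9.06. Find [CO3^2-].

α₂ = 1 / (1 + [H⁺]/K2 + [H⁺]²/(K1K2)) = 1 / (1 + 10^+1.38 + 10^-0.47)
   = 1 / (1 + 23.988 + 0.33884) = 1/25.327 = 0.03948
[CO3²⁻] = α₂ × DIC = 0.03948 × 2.28 = 0.0900 mmol/kg

[CO3²⁻] = 0.0900 mmol/kg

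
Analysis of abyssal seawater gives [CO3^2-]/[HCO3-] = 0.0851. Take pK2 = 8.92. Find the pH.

pH = 7.85

From K2 = [H⁺][CO3^2-]/[HCO3-]:  pH = pK2 + log₁₀([CO3^2-]/[HCO3-])
log₁₀(0.0851) = -1.070
pH = 8.92 + (-1.070) = 7.85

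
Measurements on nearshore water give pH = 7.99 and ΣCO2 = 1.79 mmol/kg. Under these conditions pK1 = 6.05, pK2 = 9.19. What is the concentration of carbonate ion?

[CO3²⁻] = 0.105 mmol/kg

α₂ = 1 / (1 + [H⁺]/K2 + [H⁺]²/(K1K2)) = 1 / (1 + 10^+1.20 + 10^-0.74)
   = 1 / (1 + 15.849 + 0.18197) = 1/17.031 = 0.05872
[CO3²⁻] = α₂ × DIC = 0.05872 × 1.79 = 0.105 mmol/kg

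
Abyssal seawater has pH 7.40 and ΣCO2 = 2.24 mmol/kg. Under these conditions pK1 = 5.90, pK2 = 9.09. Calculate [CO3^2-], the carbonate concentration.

[CO3²⁻] = 0.0435 mmol/kg

α₂ = 1 / (1 + [H⁺]/K2 + [H⁺]²/(K1K2)) = 1 / (1 + 10^+1.69 + 10^+0.19)
   = 1 / (1 + 48.978 + 1.5488) = 1/51.527 = 0.01941
[CO3²⁻] = α₂ × DIC = 0.01941 × 2.24 = 0.0435 mmol/kg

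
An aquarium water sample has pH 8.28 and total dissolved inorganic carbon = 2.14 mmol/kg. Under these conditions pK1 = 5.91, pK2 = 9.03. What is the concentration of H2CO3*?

α₀ = 1 / (1 + K1/[H⁺] + K1K2/[H⁺]²) = 1 / (1 + 10^+2.37 + 10^+1.62)
   = 1 / (1 + 234.42 + 41.687) = 1/277.11 = 0.003609
[CO2*] = α₀ × DIC = 0.003609 × 2.14 = 0.00772 mmol/kg = 7.72 μmol/kg

[CO2*] = 7.72 μmol/kg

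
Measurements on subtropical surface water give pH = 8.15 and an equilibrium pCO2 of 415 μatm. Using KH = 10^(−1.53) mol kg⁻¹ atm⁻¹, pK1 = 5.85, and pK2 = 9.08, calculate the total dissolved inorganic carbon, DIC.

DIC = 2.74 mmol/kg

[CO2*] = KH · pCO2 = 10^(−1.53) × 415×10^-6 = 1.225×10^-5 mol/kg
α₀ = 1/(1 + K1/[H⁺] + K1K2/[H⁺]²) = 1/(1 + 10^+2.30 + 10^+1.37) = 0.004465
DIC = [CO2*]/α₀ = 1.225×10^-5 / 0.004465 = 2.74 mmol/kg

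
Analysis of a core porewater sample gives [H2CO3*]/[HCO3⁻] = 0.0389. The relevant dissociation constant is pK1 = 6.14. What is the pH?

pH = 7.55

From K1 = [H⁺][HCO3⁻]/[H2CO3*]:  pH = pK1 − log₁₀([H2CO3*]/[HCO3⁻])
log₁₀(0.0389) = -1.410
pH = 6.14 − (-1.410) = 7.55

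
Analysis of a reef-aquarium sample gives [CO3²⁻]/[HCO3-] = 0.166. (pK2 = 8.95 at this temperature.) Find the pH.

From K2 = [H⁺][CO3²⁻]/[HCO3-]:  pH = pK2 + log₁₀([CO3²⁻]/[HCO3-])
log₁₀(0.166) = -0.780
pH = 8.95 + (-0.780) = 8.17

pH = 8.17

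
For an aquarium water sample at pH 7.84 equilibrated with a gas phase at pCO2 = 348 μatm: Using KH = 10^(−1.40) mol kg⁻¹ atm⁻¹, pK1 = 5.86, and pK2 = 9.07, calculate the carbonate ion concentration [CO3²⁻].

[CO2*] = KH · pCO2 = 10^(−1.40) × 348×10^-6 = 1.385×10^-5 mol/kg
α₀ = 1/(1 + K1/[H⁺] + K1K2/[H⁺]²) = 1/(1 + 10^+1.98 + 10^+0.75) = 0.009792
DIC = [CO2*]/α₀ = 1.385×10^-5 / 0.009792 = 1.415 mmol/kg
[CO3²⁻] = α₂·DIC; α₂ = 0.05507, so [CO3²⁻] = 0.05507 × 1.415 = 0.0779 mmol/kg

[CO3²⁻] = 0.0779 mmol/kg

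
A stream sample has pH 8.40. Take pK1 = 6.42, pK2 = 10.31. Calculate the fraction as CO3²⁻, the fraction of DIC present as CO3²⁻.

α₂ = 0.0120

α₂ = 1 / (1 + [H⁺]/K2 + [H⁺]²/(K1K2)) = 1 / (1 + 10^+1.91 + 10^-0.07)
   = 1 / (1 + 81.283 + 0.85114) = 1/83.134 = 0.01203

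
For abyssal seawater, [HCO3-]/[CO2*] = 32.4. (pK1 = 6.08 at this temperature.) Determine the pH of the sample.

From K1 = [H⁺][HCO3-]/[CO2*]:  pH = pK1 + log₁₀([HCO3-]/[CO2*])
log₁₀(32.4) = +1.511
pH = 6.08 + (+1.511) = 7.59

pH = 7.59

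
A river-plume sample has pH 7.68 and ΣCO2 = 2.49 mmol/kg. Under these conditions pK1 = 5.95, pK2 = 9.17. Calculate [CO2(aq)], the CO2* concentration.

α₀ = 1 / (1 + K1/[H⁺] + K1K2/[H⁺]²) = 1 / (1 + 10^+1.73 + 10^+0.24)
   = 1 / (1 + 53.703 + 1.7378) = 1/56.441 = 0.01772
[CO2*] = α₀ × DIC = 0.01772 × 2.49 = 0.0441 mmol/kg

[CO2*] = 0.0441 mmol/kg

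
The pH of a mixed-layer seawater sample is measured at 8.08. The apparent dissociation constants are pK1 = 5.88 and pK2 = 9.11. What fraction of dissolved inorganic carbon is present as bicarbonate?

α₁ = 1 / (1 + [H⁺]/K1 + K2/[H⁺]) = 1 / (1 + 10^-2.20 + 10^-1.03)
   = 1 / (1 + 0.0063096 + 0.093325) = 1/1.0996 = 0.9094

α₁ = 0.909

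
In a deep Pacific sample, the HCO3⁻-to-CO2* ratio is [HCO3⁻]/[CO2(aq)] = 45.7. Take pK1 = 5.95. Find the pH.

From K1 = [H⁺][HCO3⁻]/[CO2(aq)]:  pH = pK1 + log₁₀([HCO3⁻]/[CO2(aq)])
log₁₀(45.7) = +1.660
pH = 5.95 + (+1.660) = 7.61

pH = 7.61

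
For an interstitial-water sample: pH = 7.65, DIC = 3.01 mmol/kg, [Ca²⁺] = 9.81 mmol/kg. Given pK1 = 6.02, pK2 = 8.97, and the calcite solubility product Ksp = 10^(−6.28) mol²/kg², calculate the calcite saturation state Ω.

Ω = 2.51

α₂ = 1 / (1 + [H⁺]/K2 + [H⁺]²/(K1K2)) = 1 / (1 + 10^+1.32 + 10^-0.31)
   = 1 / (1 + 20.893 + 0.48978) = 1/22.383 = 0.04468
[CO3²⁻] = α₂ × DIC = 0.04468 × 3.01 = 0.1345 mmol/kg
Ksp = 10^(−6.28) = 5.248×10^-7
Ω = [Ca²⁺][CO3²⁻]/Ksp = (9.81×10^-3)(1.345×10^-4) / 5.248×10^-7 = 2.51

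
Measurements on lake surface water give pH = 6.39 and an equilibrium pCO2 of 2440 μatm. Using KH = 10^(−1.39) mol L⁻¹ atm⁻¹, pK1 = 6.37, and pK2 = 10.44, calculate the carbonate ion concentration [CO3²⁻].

[CO2*] = KH · pCO2 = 10^(−1.39) × 2440×10^-6 = 9.940×10^-5 mol/L
α₀ = 1/(1 + K1/[H⁺] + K1K2/[H⁺]²) = 1/(1 + 10^+0.02 + 10^-4.03) = 0.4885
DIC = [CO2*]/α₀ = 9.940×10^-5 / 0.4885 = 0.2035 mmol/L
[CO3²⁻] = α₂·DIC; α₂ = 4.559×10^-5, so [CO3²⁻] = 4.559×10^-5 × 0.2035 = 9.28×10^-6 mmol/L = 0.00928 μmol/L

[CO3²⁻] = 0.00928 μmol/L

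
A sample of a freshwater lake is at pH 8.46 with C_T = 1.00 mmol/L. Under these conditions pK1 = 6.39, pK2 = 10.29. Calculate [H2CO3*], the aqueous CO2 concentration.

α₀ = 1 / (1 + K1/[H⁺] + K1K2/[H⁺]²) = 1 / (1 + 10^+2.07 + 10^+0.24)
   = 1 / (1 + 117.49 + 1.7378) = 1/120.23 = 0.008318
[CO2*] = α₀ × DIC = 0.008318 × 1.00 = 0.00832 mmol/L = 8.32 μmol/L

[CO2*] = 8.32 μmol/L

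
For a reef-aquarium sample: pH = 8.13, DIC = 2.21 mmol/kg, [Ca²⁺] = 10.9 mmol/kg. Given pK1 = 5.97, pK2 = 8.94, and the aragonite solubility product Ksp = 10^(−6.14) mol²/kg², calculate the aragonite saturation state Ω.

α₂ = 1 / (1 + [H⁺]/K2 + [H⁺]²/(K1K2)) = 1 / (1 + 10^+0.81 + 10^-1.35)
   = 1 / (1 + 6.4565 + 0.044668) = 1/7.5012 = 0.1333
[CO3²⁻] = α₂ × DIC = 0.1333 × 2.21 = 0.2946 mmol/kg
Ksp = 10^(−6.14) = 7.244×10^-7
Ω = [Ca²⁺][CO3²⁻]/Ksp = (10.9×10^-3)(2.946×10^-4) / 7.244×10^-7 = 4.43

Ω = 4.43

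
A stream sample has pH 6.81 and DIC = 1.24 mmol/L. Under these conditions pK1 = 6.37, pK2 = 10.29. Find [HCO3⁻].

[HCO3⁻] = 0.909 mmol/L

α₁ = 1 / (1 + [H⁺]/K1 + K2/[H⁺]) = 1 / (1 + 10^-0.44 + 10^-3.48)
   = 1 / (1 + 0.36308 + 0.00033113) = 1/1.3634 = 0.7335
[HCO3⁻] = α₁ × DIC = 0.7335 × 1.24 = 0.909 mmol/L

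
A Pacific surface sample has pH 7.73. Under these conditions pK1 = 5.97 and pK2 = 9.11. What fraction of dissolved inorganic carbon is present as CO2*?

α₀ = 1 / (1 + K1/[H⁺] + K1K2/[H⁺]²) = 1 / (1 + 10^+1.76 + 10^+0.38)
   = 1 / (1 + 57.544 + 2.3988) = 1/60.943 = 0.01641

α₀ = 0.0164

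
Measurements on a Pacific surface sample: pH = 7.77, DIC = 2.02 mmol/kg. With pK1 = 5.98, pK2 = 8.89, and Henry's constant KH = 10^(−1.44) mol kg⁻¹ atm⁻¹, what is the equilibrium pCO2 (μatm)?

α₀ = 1 / (1 + K1/[H⁺] + K1K2/[H⁺]²) = 1 / (1 + 10^+1.79 + 10^+0.67)
   = 1 / (1 + 61.660 + 4.6774) = 1/67.337 = 0.01485
[CO2*] = α₀ × DIC = 0.01485 × 2.02 = 0.03000 mmol/kg
pCO2 = [CO2*]/KH = 3.000×10^-5 / 3.631×10^-2 = 826 μatm

pCO2 = 826 μatm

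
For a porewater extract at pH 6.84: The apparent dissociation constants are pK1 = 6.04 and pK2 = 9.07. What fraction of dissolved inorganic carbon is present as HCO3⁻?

α₁ = 1 / (1 + [H⁺]/K1 + K2/[H⁺]) = 1 / (1 + 10^-0.80 + 10^-2.23)
   = 1 / (1 + 0.15849 + 0.0058884) = 1/1.1644 = 0.8588

α₁ = 0.859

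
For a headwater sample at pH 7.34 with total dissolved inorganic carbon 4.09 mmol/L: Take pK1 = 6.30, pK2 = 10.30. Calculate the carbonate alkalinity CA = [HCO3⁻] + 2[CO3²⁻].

CA = [HCO3⁻] + 2[CO3²⁻] = (α₁ + 2α₂)·DIC
At pH 7.34: [H⁺]/K1 = 10^-1.04 = 0.091201, K2/[H⁺] = 10^-2.96 = 0.0010965
α₁ = 1/(1 + 0.091201 + 0.0010965) = 1/1.0923 = 0.9155; α₂ = α₁·K2/[H⁺] = 0.001004
α₁ + 2α₂ = 0.9175
CA = 0.9175 × 4.09 = 3.75 mmol/L

CA = 3.75 mmol/L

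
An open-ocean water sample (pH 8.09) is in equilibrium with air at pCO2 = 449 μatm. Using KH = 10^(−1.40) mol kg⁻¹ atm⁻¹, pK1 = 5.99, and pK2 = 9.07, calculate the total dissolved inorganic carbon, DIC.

DIC = 2.50 mmol/kg

[CO2*] = KH · pCO2 = 10^(−1.40) × 449×10^-6 = 1.788×10^-5 mol/kg
α₀ = 1/(1 + K1/[H⁺] + K1K2/[H⁺]²) = 1/(1 + 10^+2.10 + 10^+1.12) = 0.007139
DIC = [CO2*]/α₀ = 1.788×10^-5 / 0.007139 = 2.50 mmol/kg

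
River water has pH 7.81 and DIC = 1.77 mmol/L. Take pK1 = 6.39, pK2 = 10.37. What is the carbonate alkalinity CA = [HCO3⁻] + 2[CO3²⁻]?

CA = 1.71 mmol/L

CA = [HCO3⁻] + 2[CO3²⁻] = (α₁ + 2α₂)·DIC
At pH 7.81: [H⁺]/K1 = 10^-1.42 = 0.038019, K2/[H⁺] = 10^-2.56 = 0.0027542
α₁ = 1/(1 + 0.038019 + 0.0027542) = 1/1.0408 = 0.9608; α₂ = α₁·K2/[H⁺] = 0.002646
α₁ + 2α₂ = 0.9661
CA = 0.9661 × 1.77 = 1.71 mmol/L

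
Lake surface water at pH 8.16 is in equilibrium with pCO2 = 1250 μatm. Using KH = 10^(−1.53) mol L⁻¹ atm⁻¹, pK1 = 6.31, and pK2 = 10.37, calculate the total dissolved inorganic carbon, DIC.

[CO2*] = KH · pCO2 = 10^(−1.53) × 1250×10^-6 = 3.689×10^-5 mol/L
α₀ = 1/(1 + K1/[H⁺] + K1K2/[H⁺]²) = 1/(1 + 10^+1.85 + 10^-0.36) = 0.01384
DIC = [CO2*]/α₀ = 3.689×10^-5 / 0.01384 = 2.66 mmol/L

DIC = 2.66 mmol/L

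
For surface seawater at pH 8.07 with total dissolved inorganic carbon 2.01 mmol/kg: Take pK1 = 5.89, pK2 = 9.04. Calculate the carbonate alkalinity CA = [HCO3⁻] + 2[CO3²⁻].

CA = 2.19 mmol/kg

CA = [HCO3⁻] + 2[CO3²⁻] = (α₁ + 2α₂)·DIC
At pH 8.07: [H⁺]/K1 = 10^-2.18 = 0.0066069, K2/[H⁺] = 10^-0.97 = 0.10715
α₁ = 1/(1 + 0.0066069 + 0.10715) = 1/1.1138 = 0.8979; α₂ = α₁·K2/[H⁺] = 0.09621
α₁ + 2α₂ = 1.0903
CA = 1.0903 × 2.01 = 2.19 mmol/kg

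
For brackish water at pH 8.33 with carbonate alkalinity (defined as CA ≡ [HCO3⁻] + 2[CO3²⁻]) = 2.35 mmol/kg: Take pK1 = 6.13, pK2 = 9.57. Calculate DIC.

DIC = 2.24 mmol/kg

CA = [HCO3⁻] + 2[CO3²⁻] = (α₁ + 2α₂)·DIC
At pH 8.33: [H⁺]/K1 = 10^-2.20 = 0.0063096, K2/[H⁺] = 10^-1.24 = 0.057544
α₁ = 1/(1 + 0.0063096 + 0.057544) = 1/1.0639 = 0.9400; α₂ = α₁·K2/[H⁺] = 0.05409
α₁ + 2α₂ = 1.0482
DIC = CA / (α₁ + 2α₂) = 2.35 / 1.0482 = 2.24 mmol/kg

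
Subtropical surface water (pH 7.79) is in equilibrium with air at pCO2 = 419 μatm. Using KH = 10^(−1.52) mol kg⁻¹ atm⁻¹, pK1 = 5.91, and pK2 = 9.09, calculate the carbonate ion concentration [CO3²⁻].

[CO2*] = KH · pCO2 = 10^(−1.52) × 419×10^-6 = 1.265×10^-5 mol/kg
α₀ = 1/(1 + K1/[H⁺] + K1K2/[H⁺]²) = 1/(1 + 10^+1.88 + 10^+0.58) = 0.01240
DIC = [CO2*]/α₀ = 1.265×10^-5 / 0.01240 = 1.021 mmol/kg
[CO3²⁻] = α₂·DIC; α₂ = 0.04714, so [CO3²⁻] = 0.04714 × 1.021 = 0.0481 mmol/kg

[CO3²⁻] = 0.0481 mmol/kg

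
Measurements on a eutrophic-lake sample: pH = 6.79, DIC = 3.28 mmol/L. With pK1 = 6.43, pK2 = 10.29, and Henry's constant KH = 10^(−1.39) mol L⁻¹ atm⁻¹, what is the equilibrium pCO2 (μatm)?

α₀ = 1 / (1 + K1/[H⁺] + K1K2/[H⁺]²) = 1 / (1 + 10^+0.36 + 10^-3.14)
   = 1 / (1 + 2.2909 + 0.00072444) = 1/3.2916 = 0.3038
[CO2*] = α₀ × DIC = 0.3038 × 3.28 = 0.9965 mmol/L
pCO2 = [CO2*]/KH = 9.965×10^-4 / 4.074×10^-2 = 2.45×10^4 μatm

pCO2 = 2.45×10^4 μatm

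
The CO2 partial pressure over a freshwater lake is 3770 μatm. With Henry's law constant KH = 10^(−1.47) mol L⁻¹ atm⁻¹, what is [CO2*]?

[CO2*] = 128 μmol/L

KH = 10^(−1.47) = 3.388×10^-2 mol L⁻¹ atm⁻¹
[CO2*] = KH · pCO2 = 3.388×10^-2 × 3770×10^-6 atm = 1.28×10^-4 mol/L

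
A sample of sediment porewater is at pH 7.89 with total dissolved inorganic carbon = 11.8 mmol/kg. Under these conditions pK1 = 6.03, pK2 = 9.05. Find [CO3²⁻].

[CO3²⁻] = 0.754 mmol/kg

α₂ = 1 / (1 + [H⁺]/K2 + [H⁺]²/(K1K2)) = 1 / (1 + 10^+1.16 + 10^-0.70)
   = 1 / (1 + 14.454 + 0.19953) = 1/15.654 = 0.06388
[CO3²⁻] = α₂ × DIC = 0.06388 × 11.8 = 0.754 mmol/kg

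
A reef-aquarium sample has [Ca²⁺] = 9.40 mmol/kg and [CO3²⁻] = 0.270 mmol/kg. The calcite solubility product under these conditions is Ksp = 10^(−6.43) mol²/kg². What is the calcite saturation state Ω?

Ksp = 10^(−6.43) = 3.715×10^-7
Ω = [Ca²⁺][CO3²⁻]/Ksp = (9.40×10^-3)(0.270×10^-3) / 3.715×10^-7 = 6.83

Ω = 6.83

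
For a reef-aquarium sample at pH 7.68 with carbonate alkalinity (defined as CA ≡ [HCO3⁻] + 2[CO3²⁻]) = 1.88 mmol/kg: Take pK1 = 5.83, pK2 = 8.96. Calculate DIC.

CA = [HCO3⁻] + 2[CO3²⁻] = (α₁ + 2α₂)·DIC
At pH 7.68: [H⁺]/K1 = 10^-1.85 = 0.014125, K2/[H⁺] = 10^-1.28 = 0.052481
α₁ = 1/(1 + 0.014125 + 0.052481) = 1/1.0666 = 0.9376; α₂ = α₁·K2/[H⁺] = 0.04920
α₁ + 2α₂ = 1.0360
DIC = CA / (α₁ + 2α₂) = 1.88 / 1.0360 = 1.81 mmol/kg

DIC = 1.81 mmol/kg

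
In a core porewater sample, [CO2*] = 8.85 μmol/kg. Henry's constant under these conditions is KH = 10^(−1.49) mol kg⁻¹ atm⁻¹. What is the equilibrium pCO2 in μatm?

pCO2 = 273 μatm

KH = 10^(−1.49) = 3.236×10^-2 mol kg⁻¹ atm⁻¹
pCO2 = [CO2*]/KH = 8.85×10^-6 / 3.236×10^-2 = 2.73×10^-4 atm = 273 μatm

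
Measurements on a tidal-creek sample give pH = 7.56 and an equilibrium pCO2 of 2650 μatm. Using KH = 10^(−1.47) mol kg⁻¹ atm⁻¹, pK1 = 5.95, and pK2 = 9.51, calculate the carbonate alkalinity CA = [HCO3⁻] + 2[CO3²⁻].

[CO2*] = KH · pCO2 = 10^(−1.47) × 2650×10^-6 = 8.979×10^-5 mol/kg
α₀ = 1/(1 + K1/[H⁺] + K1K2/[H⁺]²) = 1/(1 + 10^+1.61 + 10^-0.34) = 0.02370
DIC = [CO2*]/α₀ = 8.979×10^-5 / 0.02370 = 3.789 mmol/kg
CA = (α₁ + 2α₂)·DIC = (0.9655 + 2×0.01083) × 3.789 = 3.74 mmol/kg

CA = 3.74 mmol/kg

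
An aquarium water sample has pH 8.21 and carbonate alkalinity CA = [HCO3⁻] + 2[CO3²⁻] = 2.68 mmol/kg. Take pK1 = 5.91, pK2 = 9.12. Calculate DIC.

CA = [HCO3⁻] + 2[CO3²⁻] = (α₁ + 2α₂)·DIC
At pH 8.21: [H⁺]/K1 = 10^-2.30 = 0.0050119, K2/[H⁺] = 10^-0.91 = 0.12303
α₁ = 1/(1 + 0.0050119 + 0.12303) = 1/1.1280 = 0.8865; α₂ = α₁·K2/[H⁺] = 0.1091
α₁ + 2α₂ = 1.1046
DIC = CA / (α₁ + 2α₂) = 2.68 / 1.1046 = 2.43 mmol/kg

DIC = 2.43 mmol/kg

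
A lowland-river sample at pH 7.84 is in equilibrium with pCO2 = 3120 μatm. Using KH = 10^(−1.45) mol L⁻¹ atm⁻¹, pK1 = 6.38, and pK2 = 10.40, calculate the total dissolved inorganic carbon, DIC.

DIC = 3.31 mmol/L

[CO2*] = KH · pCO2 = 10^(−1.45) × 3120×10^-6 = 1.107×10^-4 mol/L
α₀ = 1/(1 + K1/[H⁺] + K1K2/[H⁺]²) = 1/(1 + 10^+1.46 + 10^-1.10) = 0.03342
DIC = [CO2*]/α₀ = 1.107×10^-4 / 0.03342 = 3.31 mmol/L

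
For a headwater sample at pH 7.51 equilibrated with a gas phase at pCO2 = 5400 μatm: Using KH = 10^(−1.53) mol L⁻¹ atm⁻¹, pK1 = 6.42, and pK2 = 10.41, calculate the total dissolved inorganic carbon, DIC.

[CO2*] = KH · pCO2 = 10^(−1.53) × 5400×10^-6 = 1.594×10^-4 mol/L
α₀ = 1/(1 + K1/[H⁺] + K1K2/[H⁺]²) = 1/(1 + 10^+1.09 + 10^-1.81) = 0.07509
DIC = [CO2*]/α₀ = 1.594×10^-4 / 0.07509 = 2.12 mmol/L

DIC = 2.12 mmol/L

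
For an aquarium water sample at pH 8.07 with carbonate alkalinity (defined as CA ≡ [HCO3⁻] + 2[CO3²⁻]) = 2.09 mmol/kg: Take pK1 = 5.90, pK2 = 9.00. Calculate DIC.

DIC = 1.90 mmol/kg

CA = [HCO3⁻] + 2[CO3²⁻] = (α₁ + 2α₂)·DIC
At pH 8.07: [H⁺]/K1 = 10^-2.17 = 0.0067608, K2/[H⁺] = 10^-0.93 = 0.11749
α₁ = 1/(1 + 0.0067608 + 0.11749) = 1/1.1243 = 0.8895; α₂ = α₁·K2/[H⁺] = 0.1045
α₁ + 2α₂ = 1.0985
DIC = CA / (α₁ + 2α₂) = 2.09 / 1.0985 = 1.90 mmol/kg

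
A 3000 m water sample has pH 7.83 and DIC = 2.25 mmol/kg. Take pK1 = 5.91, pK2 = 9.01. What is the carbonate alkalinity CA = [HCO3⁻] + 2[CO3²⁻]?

CA = [HCO3⁻] + 2[CO3²⁻] = (α₁ + 2α₂)·DIC
At pH 7.83: [H⁺]/K1 = 10^-1.92 = 0.012023, K2/[H⁺] = 10^-1.18 = 0.066069
α₁ = 1/(1 + 0.012023 + 0.066069) = 1/1.0781 = 0.9276; α₂ = α₁·K2/[H⁺] = 0.06128
α₁ + 2α₂ = 1.0501
CA = 1.0501 × 2.25 = 2.36 mmol/kg

CA = 2.36 mmol/kg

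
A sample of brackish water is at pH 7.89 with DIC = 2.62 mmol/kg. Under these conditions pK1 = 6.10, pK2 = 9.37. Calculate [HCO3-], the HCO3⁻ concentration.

[HCO3⁻] = 2.50 mmol/kg

α₁ = 1 / (1 + [H⁺]/K1 + K2/[H⁺]) = 1 / (1 + 10^-1.79 + 10^-1.48)
   = 1 / (1 + 0.016218 + 0.033113) = 1/1.0493 = 0.9530
[HCO3⁻] = α₁ × DIC = 0.9530 × 2.62 = 2.50 mmol/kg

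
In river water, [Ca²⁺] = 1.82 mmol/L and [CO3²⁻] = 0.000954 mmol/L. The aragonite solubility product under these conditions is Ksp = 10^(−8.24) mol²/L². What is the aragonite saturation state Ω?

Ω = 0.302

Ksp = 10^(−8.24) = 5.754×10^-9
Ω = [Ca²⁺][CO3²⁻]/Ksp = (1.82×10^-3)(0.000954×10^-3) / 5.754×10^-9 = 0.302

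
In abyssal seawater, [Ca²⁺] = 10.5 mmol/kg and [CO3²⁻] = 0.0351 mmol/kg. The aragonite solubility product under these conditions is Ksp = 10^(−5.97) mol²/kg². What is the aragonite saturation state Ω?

Ω = 0.344

Ksp = 10^(−5.97) = 1.072×10^-6
Ω = [Ca²⁺][CO3²⁻]/Ksp = (10.5×10^-3)(0.0351×10^-3) / 1.072×10^-6 = 0.344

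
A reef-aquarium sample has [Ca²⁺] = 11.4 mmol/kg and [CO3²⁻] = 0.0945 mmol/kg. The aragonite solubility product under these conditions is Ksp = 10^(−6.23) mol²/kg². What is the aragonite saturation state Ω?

Ω = 1.83

Ksp = 10^(−6.23) = 5.888×10^-7
Ω = [Ca²⁺][CO3²⁻]/Ksp = (11.4×10^-3)(0.0945×10^-3) / 5.888×10^-7 = 1.83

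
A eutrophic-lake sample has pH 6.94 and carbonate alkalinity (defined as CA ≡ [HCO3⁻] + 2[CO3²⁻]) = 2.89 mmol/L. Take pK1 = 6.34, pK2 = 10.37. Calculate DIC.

DIC = 3.61 mmol/L

CA = [HCO3⁻] + 2[CO3²⁻] = (α₁ + 2α₂)·DIC
At pH 6.94: [H⁺]/K1 = 10^-0.60 = 0.25119, K2/[H⁺] = 10^-3.43 = 0.00037154
α₁ = 1/(1 + 0.25119 + 0.00037154) = 1/1.2516 = 0.7990; α₂ = α₁·K2/[H⁺] = 0.0002969
α₁ + 2α₂ = 0.7996
DIC = CA / (α₁ + 2α₂) = 2.89 / 0.7996 = 3.61 mmol/L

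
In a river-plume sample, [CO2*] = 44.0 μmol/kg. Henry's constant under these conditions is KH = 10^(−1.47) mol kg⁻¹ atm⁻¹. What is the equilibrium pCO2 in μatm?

pCO2 = 1300 μatm

KH = 10^(−1.47) = 3.388×10^-2 mol kg⁻¹ atm⁻¹
pCO2 = [CO2*]/KH = 44.0×10^-6 / 3.388×10^-2 = 1.30×10^-3 atm = 1300 μatm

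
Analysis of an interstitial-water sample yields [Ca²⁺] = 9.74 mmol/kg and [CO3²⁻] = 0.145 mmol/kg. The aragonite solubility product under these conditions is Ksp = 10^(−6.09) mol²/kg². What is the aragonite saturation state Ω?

Ω = 1.74

Ksp = 10^(−6.09) = 8.128×10^-7
Ω = [Ca²⁺][CO3²⁻]/Ksp = (9.74×10^-3)(0.145×10^-3) / 8.128×10^-7 = 1.74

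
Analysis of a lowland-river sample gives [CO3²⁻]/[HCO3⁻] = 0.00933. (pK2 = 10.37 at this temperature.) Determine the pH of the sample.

From K2 = [H⁺][CO3²⁻]/[HCO3⁻]:  pH = pK2 + log₁₀([CO3²⁻]/[HCO3⁻])
log₁₀(0.00933) = -2.030
pH = 10.37 + (-2.030) = 8.34

pH = 8.34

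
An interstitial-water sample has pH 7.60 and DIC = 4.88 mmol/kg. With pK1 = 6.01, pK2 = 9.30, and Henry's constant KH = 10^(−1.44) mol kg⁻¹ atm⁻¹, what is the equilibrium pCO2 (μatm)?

pCO2 = 3300 μatm

α₀ = 1 / (1 + K1/[H⁺] + K1K2/[H⁺]²) = 1 / (1 + 10^+1.59 + 10^-0.11)
   = 1 / (1 + 38.905 + 0.77625) = 1/40.681 = 0.02458
[CO2*] = α₀ × DIC = 0.02458 × 4.88 = 0.1200 mmol/kg
pCO2 = [CO2*]/KH = 1.200×10^-4 / 3.631×10^-2 = 3300 μatm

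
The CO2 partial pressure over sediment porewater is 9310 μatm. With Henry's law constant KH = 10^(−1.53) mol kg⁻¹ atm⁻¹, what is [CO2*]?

KH = 10^(−1.53) = 2.951×10^-2 mol kg⁻¹ atm⁻¹
[CO2*] = KH · pCO2 = 2.951×10^-2 × 9310×10^-6 atm = 2.75×10^-4 mol/kg

[CO2*] = 275 μmol/kg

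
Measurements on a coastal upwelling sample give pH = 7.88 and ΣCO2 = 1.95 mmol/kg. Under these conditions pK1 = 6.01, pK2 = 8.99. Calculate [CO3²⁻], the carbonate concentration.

α₂ = 1 / (1 + [H⁺]/K2 + [H⁺]²/(K1K2)) = 1 / (1 + 10^+1.11 + 10^-0.76)
   = 1 / (1 + 12.882 + 0.17378) = 1/14.056 = 0.07114
[CO3²⁻] = α₂ × DIC = 0.07114 × 1.95 = 0.139 mmol/kg

[CO3²⁻] = 0.139 mmol/kg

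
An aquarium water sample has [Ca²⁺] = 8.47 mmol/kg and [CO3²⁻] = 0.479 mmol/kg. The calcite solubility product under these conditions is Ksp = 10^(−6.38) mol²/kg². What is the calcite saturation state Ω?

Ksp = 10^(−6.38) = 4.169×10^-7
Ω = [Ca²⁺][CO3²⁻]/Ksp = (8.47×10^-3)(0.479×10^-3) / 4.169×10^-7 = 9.73

Ω = 9.73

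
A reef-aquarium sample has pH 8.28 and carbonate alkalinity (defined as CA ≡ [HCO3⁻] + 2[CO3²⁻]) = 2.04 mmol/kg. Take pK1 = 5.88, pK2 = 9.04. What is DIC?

CA = [HCO3⁻] + 2[CO3²⁻] = (α₁ + 2α₂)·DIC
At pH 8.28: [H⁺]/K1 = 10^-2.40 = 0.0039811, K2/[H⁺] = 10^-0.76 = 0.17378
α₁ = 1/(1 + 0.0039811 + 0.17378) = 1/1.1778 = 0.8491; α₂ = α₁·K2/[H⁺] = 0.1476
α₁ + 2α₂ = 1.1442
DIC = CA / (α₁ + 2α₂) = 2.04 / 1.1442 = 1.78 mmol/kg

DIC = 1.78 mmol/kg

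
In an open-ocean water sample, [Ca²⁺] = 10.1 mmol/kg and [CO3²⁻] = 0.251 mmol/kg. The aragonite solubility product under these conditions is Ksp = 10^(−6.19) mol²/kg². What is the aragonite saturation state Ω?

Ω = 3.93

Ksp = 10^(−6.19) = 6.457×10^-7
Ω = [Ca²⁺][CO3²⁻]/Ksp = (10.1×10^-3)(0.251×10^-3) / 6.457×10^-7 = 3.93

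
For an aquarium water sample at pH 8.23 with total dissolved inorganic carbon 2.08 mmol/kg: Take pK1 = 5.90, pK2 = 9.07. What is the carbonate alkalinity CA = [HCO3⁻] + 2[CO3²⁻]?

CA = 2.33 mmol/kg

CA = [HCO3⁻] + 2[CO3²⁻] = (α₁ + 2α₂)·DIC
At pH 8.23: [H⁺]/K1 = 10^-2.33 = 0.0046774, K2/[H⁺] = 10^-0.84 = 0.14454
α₁ = 1/(1 + 0.0046774 + 0.14454) = 1/1.1492 = 0.8702; α₂ = α₁·K2/[H⁺] = 0.1258
α₁ + 2α₂ = 1.1217
CA = 1.1217 × 2.08 = 2.33 mmol/kg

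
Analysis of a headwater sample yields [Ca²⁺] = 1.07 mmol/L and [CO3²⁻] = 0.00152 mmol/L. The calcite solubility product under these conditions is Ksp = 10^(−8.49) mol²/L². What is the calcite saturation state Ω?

Ksp = 10^(−8.49) = 3.236×10^-9
Ω = [Ca²⁺][CO3²⁻]/Ksp = (1.07×10^-3)(0.00152×10^-3) / 3.236×10^-9 = 0.503

Ω = 0.503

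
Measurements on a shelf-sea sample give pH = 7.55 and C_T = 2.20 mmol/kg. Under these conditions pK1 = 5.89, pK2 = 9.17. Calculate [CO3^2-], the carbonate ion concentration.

α₂ = 1 / (1 + [H⁺]/K2 + [H⁺]²/(K1K2)) = 1 / (1 + 10^+1.62 + 10^-0.04)
   = 1 / (1 + 41.687 + 0.91201) = 1/43.599 = 0.02294
[CO3²⁻] = α₂ × DIC = 0.02294 × 2.20 = 0.0505 mmol/kg

[CO3²⁻] = 0.0505 mmol/kg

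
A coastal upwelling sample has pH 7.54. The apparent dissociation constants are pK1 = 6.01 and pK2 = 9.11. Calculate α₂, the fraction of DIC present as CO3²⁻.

α₂ = 1 / (1 + [H⁺]/K2 + [H⁺]²/(K1K2)) = 1 / (1 + 10^+1.57 + 10^+0.04)
   = 1 / (1 + 37.154 + 1.0965) = 1/39.250 = 0.02548

α₂ = 0.0255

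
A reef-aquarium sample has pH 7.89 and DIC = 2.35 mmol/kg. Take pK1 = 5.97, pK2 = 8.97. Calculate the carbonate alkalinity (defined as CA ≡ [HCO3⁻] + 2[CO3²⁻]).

CA = 2.50 mmol/kg

CA = [HCO3⁻] + 2[CO3²⁻] = (α₁ + 2α₂)·DIC
At pH 7.89: [H⁺]/K1 = 10^-1.92 = 0.012023, K2/[H⁺] = 10^-1.08 = 0.083176
α₁ = 1/(1 + 0.012023 + 0.083176) = 1/1.0952 = 0.9131; α₂ = α₁·K2/[H⁺] = 0.07595
α₁ + 2α₂ = 1.0650
CA = 1.0650 × 2.35 = 2.50 mmol/kg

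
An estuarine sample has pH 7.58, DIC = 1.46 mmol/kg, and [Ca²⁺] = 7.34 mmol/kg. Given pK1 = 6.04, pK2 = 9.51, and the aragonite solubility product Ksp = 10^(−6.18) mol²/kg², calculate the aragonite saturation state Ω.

Ω = 0.183

α₂ = 1 / (1 + [H⁺]/K2 + [H⁺]²/(K1K2)) = 1 / (1 + 10^+1.93 + 10^+0.39)
   = 1 / (1 + 85.114 + 2.4547) = 1/88.569 = 0.01129
[CO3²⁻] = α₂ × DIC = 0.01129 × 1.46 = 0.01648 mmol/kg = 16.48 μmol/kg
Ksp = 10^(−6.18) = 6.607×10^-7
Ω = [Ca²⁺][CO3²⁻]/Ksp = (7.34×10^-3)(1.648×10^-5) / 6.607×10^-7 = 0.183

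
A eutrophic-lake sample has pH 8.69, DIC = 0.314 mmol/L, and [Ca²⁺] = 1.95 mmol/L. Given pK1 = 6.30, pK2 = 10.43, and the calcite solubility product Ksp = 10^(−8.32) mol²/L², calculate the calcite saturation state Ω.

Ω = 2.28

α₂ = 1 / (1 + [H⁺]/K2 + [H⁺]²/(K1K2)) = 1 / (1 + 10^+1.74 + 10^-0.65)
   = 1 / (1 + 54.954 + 0.22387) = 1/56.178 = 0.01780
[CO3²⁻] = α₂ × DIC = 0.01780 × 0.314 = 0.005589 mmol/L = 5.589 μmol/L
Ksp = 10^(−8.32) = 4.786×10^-9
Ω = [Ca²⁺][CO3²⁻]/Ksp = (1.95×10^-3)(5.589×10^-6) / 4.786×10^-9 = 2.28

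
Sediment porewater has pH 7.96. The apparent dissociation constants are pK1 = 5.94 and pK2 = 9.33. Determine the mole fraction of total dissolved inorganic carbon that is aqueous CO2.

α₀ = 1 / (1 + K1/[H⁺] + K1K2/[H⁺]²) = 1 / (1 + 10^+2.02 + 10^+0.65)
   = 1 / (1 + 104.71 + 4.4668) = 1/110.18 = 0.009076

α₀ = 0.00908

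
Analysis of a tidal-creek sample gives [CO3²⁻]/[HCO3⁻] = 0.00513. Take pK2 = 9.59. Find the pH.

pH = 7.30

From K2 = [H⁺][CO3²⁻]/[HCO3⁻]:  pH = pK2 + log₁₀([CO3²⁻]/[HCO3⁻])
log₁₀(0.00513) = -2.290
pH = 9.59 + (-2.290) = 7.30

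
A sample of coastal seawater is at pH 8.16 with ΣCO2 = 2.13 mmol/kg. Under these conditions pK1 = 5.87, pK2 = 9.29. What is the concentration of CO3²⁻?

α₂ = 1 / (1 + [H⁺]/K2 + [H⁺]²/(K1K2)) = 1 / (1 + 10^+1.13 + 10^-1.16)
   = 1 / (1 + 13.490 + 0.069183) = 1/14.559 = 0.06869
[CO3²⁻] = α₂ × DIC = 0.06869 × 2.13 = 0.146 mmol/kg

[CO3²⁻] = 0.146 mmol/kg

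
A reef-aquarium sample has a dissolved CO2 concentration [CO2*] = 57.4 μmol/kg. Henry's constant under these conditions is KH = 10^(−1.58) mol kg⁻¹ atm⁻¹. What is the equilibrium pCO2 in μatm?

KH = 10^(−1.58) = 2.630×10^-2 mol kg⁻¹ atm⁻¹
pCO2 = [CO2*]/KH = 57.4×10^-6 / 2.630×10^-2 = 2.18×10^-3 atm = 2180 μatm

pCO2 = 2180 μatm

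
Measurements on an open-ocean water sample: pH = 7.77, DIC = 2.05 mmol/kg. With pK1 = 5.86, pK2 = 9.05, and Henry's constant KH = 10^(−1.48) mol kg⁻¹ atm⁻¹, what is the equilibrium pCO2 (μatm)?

α₀ = 1 / (1 + K1/[H⁺] + K1K2/[H⁺]²) = 1 / (1 + 10^+1.91 + 10^+0.63)
   = 1 / (1 + 81.283 + 4.2658) = 1/86.549 = 0.01155
[CO2*] = α₀ × DIC = 0.01155 × 2.05 = 0.02369 mmol/kg
pCO2 = [CO2*]/KH = 2.369×10^-5 / 3.311×10^-2 = 715 μatm

pCO2 = 715 μatm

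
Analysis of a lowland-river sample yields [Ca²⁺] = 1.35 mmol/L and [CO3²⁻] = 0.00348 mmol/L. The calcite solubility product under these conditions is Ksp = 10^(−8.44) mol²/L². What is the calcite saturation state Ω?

Ksp = 10^(−8.44) = 3.631×10^-9
Ω = [Ca²⁺][CO3²⁻]/Ksp = (1.35×10^-3)(0.00348×10^-3) / 3.631×10^-9 = 1.29

Ω = 1.29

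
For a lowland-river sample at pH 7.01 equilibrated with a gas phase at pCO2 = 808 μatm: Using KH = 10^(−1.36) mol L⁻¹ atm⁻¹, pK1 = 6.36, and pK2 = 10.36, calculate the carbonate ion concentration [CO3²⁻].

[CO2*] = KH · pCO2 = 10^(−1.36) × 808×10^-6 = 3.527×10^-5 mol/L
α₀ = 1/(1 + K1/[H⁺] + K1K2/[H⁺]²) = 1/(1 + 10^+0.65 + 10^-2.70) = 0.1829
DIC = [CO2*]/α₀ = 3.527×10^-5 / 0.1829 = 0.1929 mmol/L
[CO3²⁻] = α₂·DIC; α₂ = 0.0003648, so [CO3²⁻] = 0.0003648 × 0.1929 = 7.04×10^-5 mmol/L = 0.0704 μmol/L

[CO3²⁻] = 0.0704 μmol/L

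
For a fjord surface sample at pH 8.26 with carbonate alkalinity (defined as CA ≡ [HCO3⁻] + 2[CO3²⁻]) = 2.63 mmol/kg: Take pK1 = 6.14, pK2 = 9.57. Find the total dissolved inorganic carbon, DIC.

CA = [HCO3⁻] + 2[CO3²⁻] = (α₁ + 2α₂)·DIC
At pH 8.26: [H⁺]/K1 = 10^-2.12 = 0.0075858, K2/[H⁺] = 10^-1.31 = 0.048978
α₁ = 1/(1 + 0.0075858 + 0.048978) = 1/1.0566 = 0.9465; α₂ = α₁·K2/[H⁺] = 0.04636
α₁ + 2α₂ = 1.0392
DIC = CA / (α₁ + 2α₂) = 2.63 / 1.0392 = 2.53 mmol/kg

DIC = 2.53 mmol/kg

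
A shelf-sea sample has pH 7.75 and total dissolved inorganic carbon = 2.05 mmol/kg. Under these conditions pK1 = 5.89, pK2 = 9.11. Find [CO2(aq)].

[CO2*] = 0.0268 mmol/kg

α₀ = 1 / (1 + K1/[H⁺] + K1K2/[H⁺]²) = 1 / (1 + 10^+1.86 + 10^+0.50)
   = 1 / (1 + 72.444 + 3.1623) = 1/76.606 = 0.01305
[CO2*] = α₀ × DIC = 0.01305 × 2.05 = 0.0268 mmol/kg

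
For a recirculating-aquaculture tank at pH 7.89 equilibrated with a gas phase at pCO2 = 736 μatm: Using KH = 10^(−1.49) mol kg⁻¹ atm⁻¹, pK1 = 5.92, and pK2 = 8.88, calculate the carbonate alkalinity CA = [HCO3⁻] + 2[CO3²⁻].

[CO2*] = KH · pCO2 = 10^(−1.49) × 736×10^-6 = 2.382×10^-5 mol/kg
α₀ = 1/(1 + K1/[H⁺] + K1K2/[H⁺]²) = 1/(1 + 10^+1.97 + 10^+0.98) = 0.009627
DIC = [CO2*]/α₀ = 2.382×10^-5 / 0.009627 = 2.474 mmol/kg
CA = (α₁ + 2α₂)·DIC = (0.8984 + 2×0.09194) × 2.474 = 2.68 mmol/kg

CA = 2.68 mmol/kg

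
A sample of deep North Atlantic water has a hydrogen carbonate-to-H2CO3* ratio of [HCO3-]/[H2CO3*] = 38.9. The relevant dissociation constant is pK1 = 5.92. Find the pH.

pH = 7.51

From K1 = [H⁺][HCO3-]/[H2CO3*]:  pH = pK1 + log₁₀([HCO3-]/[H2CO3*])
log₁₀(38.9) = +1.590
pH = 5.92 + (+1.590) = 7.51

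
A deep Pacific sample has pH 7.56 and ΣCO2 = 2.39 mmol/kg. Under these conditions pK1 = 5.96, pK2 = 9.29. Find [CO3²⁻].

α₂ = 1 / (1 + [H⁺]/K2 + [H⁺]²/(K1K2)) = 1 / (1 + 10^+1.73 + 10^+0.13)
   = 1 / (1 + 53.703 + 1.3490) = 1/56.052 = 0.01784
[CO3²⁻] = α₂ × DIC = 0.01784 × 2.39 = 0.0426 mmol/kg

[CO3²⁻] = 0.0426 mmol/kg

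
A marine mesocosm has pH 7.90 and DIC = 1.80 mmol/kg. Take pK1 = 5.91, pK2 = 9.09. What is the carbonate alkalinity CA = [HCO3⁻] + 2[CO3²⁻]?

CA = [HCO3⁻] + 2[CO3²⁻] = (α₁ + 2α₂)·DIC
At pH 7.90: [H⁺]/K1 = 10^-1.99 = 0.010233, K2/[H⁺] = 10^-1.19 = 0.064565
α₁ = 1/(1 + 0.010233 + 0.064565) = 1/1.0748 = 0.9304; α₂ = α₁·K2/[H⁺] = 0.06007
α₁ + 2α₂ = 1.0506
CA = 1.0506 × 1.80 = 1.89 mmol/kg

CA = 1.89 mmol/kg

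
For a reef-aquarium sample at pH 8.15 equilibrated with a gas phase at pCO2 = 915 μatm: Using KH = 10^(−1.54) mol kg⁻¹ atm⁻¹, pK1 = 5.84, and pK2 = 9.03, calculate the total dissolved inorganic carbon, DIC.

[CO2*] = KH · pCO2 = 10^(−1.54) × 915×10^-6 = 2.639×10^-5 mol/kg
α₀ = 1/(1 + K1/[H⁺] + K1K2/[H⁺]²) = 1/(1 + 10^+2.31 + 10^+1.43) = 0.004309
DIC = [CO2*]/α₀ = 2.639×10^-5 / 0.004309 = 6.12 mmol/kg

DIC = 6.12 mmol/kg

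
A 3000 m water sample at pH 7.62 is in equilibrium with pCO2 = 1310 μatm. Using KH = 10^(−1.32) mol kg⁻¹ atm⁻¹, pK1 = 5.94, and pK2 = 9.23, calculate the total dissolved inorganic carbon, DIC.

DIC = 3.14 mmol/kg

[CO2*] = KH · pCO2 = 10^(−1.32) × 1310×10^-6 = 6.270×10^-5 mol/kg
α₀ = 1/(1 + K1/[H⁺] + K1K2/[H⁺]²) = 1/(1 + 10^+1.68 + 10^+0.07) = 0.01998
DIC = [CO2*]/α₀ = 6.270×10^-5 / 0.01998 = 3.14 mmol/kg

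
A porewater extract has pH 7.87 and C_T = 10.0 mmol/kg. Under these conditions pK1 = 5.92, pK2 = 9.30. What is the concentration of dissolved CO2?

[CO2*] = 0.107 mmol/kg

α₀ = 1 / (1 + K1/[H⁺] + K1K2/[H⁺]²) = 1 / (1 + 10^+1.95 + 10^+0.52)
   = 1 / (1 + 89.125 + 3.3113) = 1/93.436 = 0.01070
[CO2*] = α₀ × DIC = 0.01070 × 10.0 = 0.107 mmol/kg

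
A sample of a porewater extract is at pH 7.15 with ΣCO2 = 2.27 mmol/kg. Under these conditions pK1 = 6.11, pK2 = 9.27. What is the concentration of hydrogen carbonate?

α₁ = 1 / (1 + [H⁺]/K1 + K2/[H⁺]) = 1 / (1 + 10^-1.04 + 10^-2.12)
   = 1 / (1 + 0.091201 + 0.0075858) = 1/1.0988 = 0.9101
[HCO3⁻] = α₁ × DIC = 0.9101 × 2.27 = 2.07 mmol/kg

[HCO3⁻] = 2.07 mmol/kg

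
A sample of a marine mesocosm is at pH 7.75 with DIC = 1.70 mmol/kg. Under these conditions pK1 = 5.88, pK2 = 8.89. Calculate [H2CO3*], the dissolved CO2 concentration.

α₀ = 1 / (1 + K1/[H⁺] + K1K2/[H⁺]²) = 1 / (1 + 10^+1.87 + 10^+0.73)
   = 1 / (1 + 74.131 + 5.3703) = 1/80.501 = 0.01242
[CO2*] = α₀ × DIC = 0.01242 × 1.70 = 0.0211 mmol/kg

[CO2*] = 0.0211 mmol/kg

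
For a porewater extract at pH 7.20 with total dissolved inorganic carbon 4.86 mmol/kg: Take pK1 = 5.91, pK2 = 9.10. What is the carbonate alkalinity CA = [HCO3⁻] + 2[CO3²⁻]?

CA = 4.68 mmol/kg

CA = [HCO3⁻] + 2[CO3²⁻] = (α₁ + 2α₂)·DIC
At pH 7.20: [H⁺]/K1 = 10^-1.29 = 0.051286, K2/[H⁺] = 10^-1.90 = 0.012589
α₁ = 1/(1 + 0.051286 + 0.012589) = 1/1.0639 = 0.9400; α₂ = α₁·K2/[H⁺] = 0.01183
α₁ + 2α₂ = 0.9636
CA = 0.9636 × 4.86 = 4.68 mmol/kg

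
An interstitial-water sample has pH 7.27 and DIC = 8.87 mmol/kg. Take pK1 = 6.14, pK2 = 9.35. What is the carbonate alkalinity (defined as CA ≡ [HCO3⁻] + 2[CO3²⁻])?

CA = 8.33 mmol/kg

CA = [HCO3⁻] + 2[CO3²⁻] = (α₁ + 2α₂)·DIC
At pH 7.27: [H⁺]/K1 = 10^-1.13 = 0.074131, K2/[H⁺] = 10^-2.08 = 0.0083176
α₁ = 1/(1 + 0.074131 + 0.0083176) = 1/1.0824 = 0.9238; α₂ = α₁·K2/[H⁺] = 0.007684
α₁ + 2α₂ = 0.9392
CA = 0.9392 × 8.87 = 8.33 mmol/kg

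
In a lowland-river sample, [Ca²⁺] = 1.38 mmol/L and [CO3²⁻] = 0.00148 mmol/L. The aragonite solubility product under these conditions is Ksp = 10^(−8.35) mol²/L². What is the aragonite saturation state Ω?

Ksp = 10^(−8.35) = 4.467×10^-9
Ω = [Ca²⁺][CO3²⁻]/Ksp = (1.38×10^-3)(0.00148×10^-3) / 4.467×10^-9 = 0.457

Ω = 0.457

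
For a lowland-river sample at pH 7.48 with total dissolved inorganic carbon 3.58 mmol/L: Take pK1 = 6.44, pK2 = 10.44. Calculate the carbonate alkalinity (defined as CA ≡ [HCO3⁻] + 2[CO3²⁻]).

CA = [HCO3⁻] + 2[CO3²⁻] = (α₁ + 2α₂)·DIC
At pH 7.48: [H⁺]/K1 = 10^-1.04 = 0.091201, K2/[H⁺] = 10^-2.96 = 0.0010965
α₁ = 1/(1 + 0.091201 + 0.0010965) = 1/1.0923 = 0.9155; α₂ = α₁·K2/[H⁺] = 0.001004
α₁ + 2α₂ = 0.9175
CA = 0.9175 × 3.58 = 3.28 mmol/L

CA = 3.28 mmol/L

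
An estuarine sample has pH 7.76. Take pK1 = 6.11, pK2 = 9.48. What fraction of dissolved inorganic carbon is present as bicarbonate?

α₁ = 1 / (1 + [H⁺]/K1 + K2/[H⁺]) = 1 / (1 + 10^-1.65 + 10^-1.72)
   = 1 / (1 + 0.022387 + 0.019055) = 1/1.0414 = 0.9602

α₁ = 0.960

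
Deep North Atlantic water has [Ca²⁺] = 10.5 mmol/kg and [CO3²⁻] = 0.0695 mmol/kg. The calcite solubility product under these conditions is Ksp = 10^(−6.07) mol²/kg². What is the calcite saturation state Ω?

Ksp = 10^(−6.07) = 8.511×10^-7
Ω = [Ca²⁺][CO3²⁻]/Ksp = (10.5×10^-3)(0.0695×10^-3) / 8.511×10^-7 = 0.857

Ω = 0.857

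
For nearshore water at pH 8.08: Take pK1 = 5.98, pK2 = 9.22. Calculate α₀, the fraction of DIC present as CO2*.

α₀ = 1 / (1 + K1/[H⁺] + K1K2/[H⁺]²) = 1 / (1 + 10^+2.10 + 10^+0.96)
   = 1 / (1 + 125.89 + 9.1201) = 1/136.01 = 0.007352

α₀ = 0.00735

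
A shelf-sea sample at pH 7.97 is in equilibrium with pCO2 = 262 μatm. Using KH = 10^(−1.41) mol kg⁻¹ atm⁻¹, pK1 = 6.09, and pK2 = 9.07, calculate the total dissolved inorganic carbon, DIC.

[CO2*] = KH · pCO2 = 10^(−1.41) × 262×10^-6 = 1.019×10^-5 mol/kg
α₀ = 1/(1 + K1/[H⁺] + K1K2/[H⁺]²) = 1/(1 + 10^+1.88 + 10^+0.78) = 0.01207
DIC = [CO2*]/α₀ = 1.019×10^-5 / 0.01207 = 0.845 mmol/kg

DIC = 0.845 mmol/kg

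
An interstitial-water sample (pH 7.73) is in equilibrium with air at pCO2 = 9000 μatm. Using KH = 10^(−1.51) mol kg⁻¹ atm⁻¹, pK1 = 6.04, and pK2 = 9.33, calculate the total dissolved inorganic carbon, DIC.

DIC = 14.2 mmol/kg

[CO2*] = KH · pCO2 = 10^(−1.51) × 9000×10^-6 = 2.781×10^-4 mol/kg
α₀ = 1/(1 + K1/[H⁺] + K1K2/[H⁺]²) = 1/(1 + 10^+1.69 + 10^+0.09) = 0.01953
DIC = [CO2*]/α₀ = 2.781×10^-4 / 0.01953 = 14.2 mmol/kg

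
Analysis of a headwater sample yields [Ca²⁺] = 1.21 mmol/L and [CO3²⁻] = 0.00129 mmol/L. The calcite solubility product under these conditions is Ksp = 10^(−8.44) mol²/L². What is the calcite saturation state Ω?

Ω = 0.430

Ksp = 10^(−8.44) = 3.631×10^-9
Ω = [Ca²⁺][CO3²⁻]/Ksp = (1.21×10^-3)(0.00129×10^-3) / 3.631×10^-9 = 0.430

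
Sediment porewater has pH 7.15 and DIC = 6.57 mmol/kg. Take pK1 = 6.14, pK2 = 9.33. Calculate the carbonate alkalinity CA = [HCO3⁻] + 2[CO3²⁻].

CA = 6.03 mmol/kg

CA = [HCO3⁻] + 2[CO3²⁻] = (α₁ + 2α₂)·DIC
At pH 7.15: [H⁺]/K1 = 10^-1.01 = 0.097724, K2/[H⁺] = 10^-2.18 = 0.0066069
α₁ = 1/(1 + 0.097724 + 0.0066069) = 1/1.1043 = 0.9055; α₂ = α₁·K2/[H⁺] = 0.005983
α₁ + 2α₂ = 0.9175
CA = 0.9175 × 6.57 = 6.03 mmol/kg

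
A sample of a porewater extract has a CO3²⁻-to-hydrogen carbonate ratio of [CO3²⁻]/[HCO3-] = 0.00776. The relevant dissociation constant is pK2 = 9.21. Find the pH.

pH = 7.10

From K2 = [H⁺][CO3²⁻]/[HCO3-]:  pH = pK2 + log₁₀([CO3²⁻]/[HCO3-])
log₁₀(0.00776) = -2.110
pH = 9.21 + (-2.110) = 7.10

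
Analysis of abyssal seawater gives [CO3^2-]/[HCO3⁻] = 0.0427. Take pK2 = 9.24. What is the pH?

From K2 = [H⁺][CO3^2-]/[HCO3⁻]:  pH = pK2 + log₁₀([CO3^2-]/[HCO3⁻])
log₁₀(0.0427) = -1.370
pH = 9.24 + (-1.370) = 7.87

pH = 7.87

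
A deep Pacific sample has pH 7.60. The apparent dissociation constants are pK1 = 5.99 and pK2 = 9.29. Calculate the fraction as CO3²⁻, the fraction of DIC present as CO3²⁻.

α₂ = 0.0195

α₂ = 1 / (1 + [H⁺]/K2 + [H⁺]²/(K1K2)) = 1 / (1 + 10^+1.69 + 10^+0.08)
   = 1 / (1 + 48.978 + 1.2023) = 1/51.180 = 0.01954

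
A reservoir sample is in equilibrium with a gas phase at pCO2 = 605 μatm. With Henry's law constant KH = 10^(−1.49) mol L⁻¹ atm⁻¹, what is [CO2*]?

[CO2*] = 19.6 μmol/L

KH = 10^(−1.49) = 3.236×10^-2 mol L⁻¹ atm⁻¹
[CO2*] = KH · pCO2 = 3.236×10^-2 × 605×10^-6 atm = 1.96×10^-5 mol/L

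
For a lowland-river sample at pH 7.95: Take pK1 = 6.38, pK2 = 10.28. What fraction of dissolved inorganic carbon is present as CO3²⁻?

α₂ = 1 / (1 + [H⁺]/K2 + [H⁺]²/(K1K2)) = 1 / (1 + 10^+2.33 + 10^+0.76)
   = 1 / (1 + 213.80 + 5.7544) = 1/220.55 = 0.004534

α₂ = 0.00453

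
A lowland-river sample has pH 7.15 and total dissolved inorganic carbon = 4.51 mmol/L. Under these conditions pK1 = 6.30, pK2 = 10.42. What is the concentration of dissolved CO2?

[CO2*] = 0.558 mmol/L

α₀ = 1 / (1 + K1/[H⁺] + K1K2/[H⁺]²) = 1 / (1 + 10^+0.85 + 10^-2.42)
   = 1 / (1 + 7.0795 + 0.0038019) = 1/8.0833 = 0.1237
[CO2*] = α₀ × DIC = 0.1237 × 4.51 = 0.558 mmol/L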